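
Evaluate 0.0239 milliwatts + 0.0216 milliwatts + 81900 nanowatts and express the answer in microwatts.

In microwatts:
  0.0239 milliwatts = 0.0239 × 10^3 microwatts = 23.9
  0.0216 milliwatts = 0.0216 × 10^3 microwatts = 21.6
  81900 nanowatts = 81900 × 10^-3 microwatts = 81.9
Sum: 23.9 + 21.6 + 81.9 = 127.4

127.4 microwatts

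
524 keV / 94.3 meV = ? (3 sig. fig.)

(524 × 10³) / (94.3 × 10⁻³) = 5.557 × 10⁶

5560000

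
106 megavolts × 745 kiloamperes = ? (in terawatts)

106 × 10^6 × 745 × 10^3 = 78970 × 10^9 W

78.97 terawatts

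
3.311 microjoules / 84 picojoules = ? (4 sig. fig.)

(3.311 × 10^-6) / (84 × 10^-12) = 0.039417 × 10^6

39420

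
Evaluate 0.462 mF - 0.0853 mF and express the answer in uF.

376.7 uF

In uF:
  0.462 mF = 0.462 × 10^3 uF = 462
  0.0853 mF = 0.0853 × 10^3 uF = 85.3
Difference: 462 - 85.3 = 376.7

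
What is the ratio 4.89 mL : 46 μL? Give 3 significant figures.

106

(4.89 × 10⁻³) / (46 × 10⁻⁶) = 0.1063 × 10³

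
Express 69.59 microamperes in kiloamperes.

micro = 10^-6, kilo = 10^3; factor is 10^-9.
69.59 × 10^-9 = 0.00000006959

0.00000006959 kiloamperes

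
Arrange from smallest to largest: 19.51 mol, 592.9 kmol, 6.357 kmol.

19.51 mol = 19.51 mol
592.9 kmol = 592900 mol
6.357 kmol = 6357 mol

19.51 mol < 6.357 kmol < 592.9 kmol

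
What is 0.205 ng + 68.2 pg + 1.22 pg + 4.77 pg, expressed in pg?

279.19 pg

In pg:
  0.205 ng = 0.205 × 10³ pg = 205
  68.2 pg → 68.2
  1.22 pg → 1.22
  4.77 pg → 4.77
Sum: 205 + 68.2 + 1.22 + 4.77 = 279.19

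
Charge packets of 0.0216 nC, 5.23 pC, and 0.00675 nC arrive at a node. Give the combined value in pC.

In pC:
  0.0216 nC = 0.0216 × 10^3 pC = 21.6
  5.23 pC → 5.23
  0.00675 nC = 0.00675 × 10^3 pC = 6.75
Sum: 21.6 + 5.23 + 6.75 = 33.58

33.58 pC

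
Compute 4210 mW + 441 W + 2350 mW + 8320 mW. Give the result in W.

455.88 W

In W:
  4210 mW = 4210 × 10⁻³ W = 4.21
  441 W → 441
  2350 mW = 2350 × 10⁻³ W = 2.35
  8320 mW = 8320 × 10⁻³ W = 8.32
Sum: 4.21 + 441 + 2.35 + 8.32 = 455.88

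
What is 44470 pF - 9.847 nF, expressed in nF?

34.623 nF

In nF:
  44470 pF = 44470 × 10^-3 nF = 44.47
  9.847 nF → 9.847
Difference: 44.47 - 9.847 = 34.623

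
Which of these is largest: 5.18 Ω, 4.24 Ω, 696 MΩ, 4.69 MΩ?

696 MΩ

5.18 Ω = 5.18 Ω
4.24 Ω = 4.24 Ω
696 MΩ = 696000000 Ω
4.69 MΩ = 4690000 Ω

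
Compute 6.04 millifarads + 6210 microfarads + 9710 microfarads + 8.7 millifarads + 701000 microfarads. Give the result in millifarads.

In millifarads:
  6.04 millifarads → 6.04
  6210 microfarads = 6210 × 10^-3 millifarads = 6.21
  9710 microfarads = 9710 × 10^-3 millifarads = 9.71
  8.7 millifarads → 8.7
  701000 microfarads = 701000 × 10^-3 millifarads = 701
Sum: 6.04 + 6.21 + 9.71 + 8.7 + 701 = 731.66

731.66 millifarads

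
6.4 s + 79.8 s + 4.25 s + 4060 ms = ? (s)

In s:
  6.4 s → 6.4
  79.8 s → 79.8
  4.25 s → 4.25
  4060 ms = 4060 × 10^-3 s = 4.06
Sum: 6.4 + 79.8 + 4.25 + 4.06 = 94.51

94.51 s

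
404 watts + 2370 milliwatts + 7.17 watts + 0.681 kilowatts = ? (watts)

1094.54 watts

In watts:
  404 watts → 404
  2370 milliwatts = 2370 × 10^-3 watts = 2.37
  7.17 watts → 7.17
  0.681 kilowatts = 0.681 × 10^3 watts = 681
Sum: 404 + 2.37 + 7.17 + 681 = 1094.54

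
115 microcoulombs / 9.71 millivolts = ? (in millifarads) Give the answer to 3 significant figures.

11.8 millifarads

(115 × 10⁻⁶) / (9.71 × 10⁻³) = 11.843 × 10⁻³ F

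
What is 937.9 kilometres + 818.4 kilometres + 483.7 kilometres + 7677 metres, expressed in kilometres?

2247.677 kilometres

In kilometres:
  937.9 kilometres → 937.9
  818.4 kilometres → 818.4
  483.7 kilometres → 483.7
  7677 metres = 7677e-3 kilometres = 7.677
Sum: 937.9 + 818.4 + 483.7 + 7.677 = 2247.677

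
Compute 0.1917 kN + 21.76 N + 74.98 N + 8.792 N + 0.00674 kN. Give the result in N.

303.972 N

In N:
  0.1917 kN = 0.1917 × 10^3 N = 191.7
  21.76 N → 21.76
  74.98 N → 74.98
  8.792 N → 8.792
  0.00674 kN = 0.00674 × 10^3 N = 6.74
Sum: 191.7 + 21.76 + 74.98 + 8.792 + 6.74 = 303.972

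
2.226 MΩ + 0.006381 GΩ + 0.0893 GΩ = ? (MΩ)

97.907 MΩ

In MΩ:
  2.226 MΩ → 2.226
  0.006381 GΩ = 0.006381 × 10³ MΩ = 6.381
  0.0893 GΩ = 0.0893 × 10³ MΩ = 89.3
Sum: 2.226 + 6.381 + 89.3 = 97.907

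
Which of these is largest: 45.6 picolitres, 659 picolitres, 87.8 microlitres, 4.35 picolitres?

45.6 picolitres = 0.0000000000456 litres
659 picolitres = 0.000000000659 litres
87.8 microlitres = 0.0000878 litres
4.35 picolitres = 0.00000000000435 litres

87.8 microlitres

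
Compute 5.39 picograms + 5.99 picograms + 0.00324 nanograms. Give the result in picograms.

In picograms:
  5.39 picograms → 5.39
  5.99 picograms → 5.99
  0.00324 nanograms = 0.00324 × 10^3 picograms = 3.24
Sum: 5.39 + 5.99 + 3.24 = 14.62

14.62 picograms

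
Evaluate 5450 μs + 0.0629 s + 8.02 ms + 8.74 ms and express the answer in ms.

In ms:
  5450 μs = 5450 × 10^-3 ms = 5.45
  0.0629 s = 0.0629 × 10^3 ms = 62.9
  8.02 ms → 8.02
  8.74 ms → 8.74
Sum: 5.45 + 62.9 + 8.02 + 8.74 = 85.11

85.11 ms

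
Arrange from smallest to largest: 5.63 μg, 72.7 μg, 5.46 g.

5.63 μg < 72.7 μg < 5.46 g

5.63 μg = 0.00000563 g
72.7 μg = 0.0000727 g
5.46 g = 5.46 g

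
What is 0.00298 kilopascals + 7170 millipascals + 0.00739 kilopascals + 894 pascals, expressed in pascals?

In pascals:
  0.00298 kilopascals = 0.00298 × 10^3 pascals = 2.98
  7170 millipascals = 7170 × 10^-3 pascals = 7.17
  0.00739 kilopascals = 0.00739 × 10^3 pascals = 7.39
  894 pascals → 894
Sum: 2.98 + 7.17 + 7.39 + 894 = 911.54

911.54 pascals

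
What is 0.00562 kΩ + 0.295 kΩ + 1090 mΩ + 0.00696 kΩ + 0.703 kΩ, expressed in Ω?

In Ω:
  0.00562 kΩ = 0.00562 × 10^3 Ω = 5.62
  0.295 kΩ = 0.295 × 10^3 Ω = 295
  1090 mΩ = 1090 × 10^-3 Ω = 1.09
  0.00696 kΩ = 0.00696 × 10^3 Ω = 6.96
  0.703 kΩ = 0.703 × 10^3 Ω = 703
Sum: 5.62 + 295 + 1.09 + 6.96 + 703 = 1011.67

1011.67 Ω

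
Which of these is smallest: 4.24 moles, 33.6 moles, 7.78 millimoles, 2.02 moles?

4.24 moles = 4.24 moles
33.6 moles = 33.6 moles
7.78 millimoles = 0.00778 moles
2.02 moles = 2.02 moles

7.78 millimoles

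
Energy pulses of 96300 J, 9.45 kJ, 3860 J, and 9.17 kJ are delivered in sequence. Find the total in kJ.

In kJ:
  96300 J = 96300 × 10⁻³ kJ = 96.3
  9.45 kJ → 9.45
  3860 J = 3860 × 10⁻³ kJ = 3.86
  9.17 kJ → 9.17
Sum: 96.3 + 9.45 + 3.86 + 9.17 = 118.78

118.78 kJ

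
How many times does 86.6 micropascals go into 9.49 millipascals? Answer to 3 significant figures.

(9.49 × 10^-3) / (86.6 × 10^-6) = 0.1096 × 10^3

110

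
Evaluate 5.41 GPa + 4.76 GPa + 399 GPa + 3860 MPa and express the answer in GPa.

In GPa:
  5.41 GPa → 5.41
  4.76 GPa → 4.76
  399 GPa → 399
  3860 MPa = 3860 × 10⁻³ GPa = 3.86
Sum: 5.41 + 4.76 + 399 + 3.86 = 413.03

413.03 GPa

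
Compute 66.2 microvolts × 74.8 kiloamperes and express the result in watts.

66.2 × 10⁻⁶ × 74.8 × 10³ = 4951.76 × 10⁻³ W

4.95176 watts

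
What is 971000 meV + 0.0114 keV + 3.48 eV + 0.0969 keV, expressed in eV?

In eV:
  971000 meV = 971000 × 10^-3 eV = 971
  0.0114 keV = 0.0114 × 10^3 eV = 11.4
  3.48 eV → 3.48
  0.0969 keV = 0.0969 × 10^3 eV = 96.9
Sum: 971 + 11.4 + 3.48 + 96.9 = 1082.78

1082.78 eV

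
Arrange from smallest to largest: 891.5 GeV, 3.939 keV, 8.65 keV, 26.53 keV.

3.939 keV < 8.65 keV < 26.53 keV < 891.5 GeV

891.5 GeV = 891500000000 eV
3.939 keV = 3939 eV
8.65 keV = 8650 eV
26.53 keV = 26530 eV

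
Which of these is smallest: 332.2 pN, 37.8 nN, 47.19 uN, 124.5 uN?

332.2 pN = 0.0000000003322 N
37.8 nN = 0.0000000378 N
47.19 uN = 0.00004719 N
124.5 uN = 0.0001245 N

332.2 pN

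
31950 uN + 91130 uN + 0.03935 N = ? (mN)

162.43 mN

In mN:
  31950 uN = 31950e-3 mN = 31.95
  91130 uN = 91130e-3 mN = 91.13
  0.03935 N = 0.03935e3 mN = 39.35
Sum: 31.95 + 91.13 + 39.35 = 162.43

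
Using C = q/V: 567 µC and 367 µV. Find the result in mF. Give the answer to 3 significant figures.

1540 mF

(567 × 10^-6) / (367 × 10^-6) = 1.545 F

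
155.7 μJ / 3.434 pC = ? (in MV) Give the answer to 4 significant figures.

45.34 MV

(155.7e-6) / (3.434e-12) = 45.3407e6 V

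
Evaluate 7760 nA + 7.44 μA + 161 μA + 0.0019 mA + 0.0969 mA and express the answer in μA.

275 μA

In μA:
  7760 nA = 7760e-3 μA = 7.76
  7.44 μA → 7.44
  161 μA → 161
  0.0019 mA = 0.0019e3 μA = 1.9
  0.0969 mA = 0.0969e3 μA = 96.9
Sum: 7.76 + 7.44 + 161 + 1.9 + 96.9 = 275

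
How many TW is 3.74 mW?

0.00000000000000374 TW

milli = 1e-3, tera = 1e12; factor is 1e-15.
3.74 × 1e-15 = 0.00000000000000374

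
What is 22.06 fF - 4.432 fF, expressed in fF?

In fF:
  22.06 fF → 22.06
  4.432 fF → 4.432
Difference: 22.06 - 4.432 = 17.628

17.628 fF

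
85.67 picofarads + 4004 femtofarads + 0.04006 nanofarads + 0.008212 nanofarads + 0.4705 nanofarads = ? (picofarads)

In picofarads:
  85.67 picofarads → 85.67
  4004 femtofarads = 4004e-3 picofarads = 4.004
  0.04006 nanofarads = 0.04006e3 picofarads = 40.06
  0.008212 nanofarads = 0.008212e3 picofarads = 8.212
  0.4705 nanofarads = 0.4705e3 picofarads = 470.5
Sum: 85.67 + 4.004 + 40.06 + 8.212 + 470.5 = 608.446

608.446 picofarads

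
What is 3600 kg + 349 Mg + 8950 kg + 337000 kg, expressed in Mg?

In Mg:
  3600 kg = 3600 × 10^-3 Mg = 3.6
  349 Mg → 349
  8950 kg = 8950 × 10^-3 Mg = 8.95
  337000 kg = 337000 × 10^-3 Mg = 337
Sum: 3.6 + 349 + 8.95 + 337 = 698.55

698.55 Mg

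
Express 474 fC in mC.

0.000000000474 mC

femto = 10⁻¹⁵, milli = 10⁻³; factor is 10⁻¹².
474 × 10⁻¹² = 0.000000000474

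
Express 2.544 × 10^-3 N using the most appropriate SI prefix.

2.544 mN

= 2.544 × 10^-3 N; 10^-3 is milli.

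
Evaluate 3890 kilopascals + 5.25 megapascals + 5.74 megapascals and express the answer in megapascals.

14.88 megapascals

In megapascals:
  3890 kilopascals = 3890e-3 megapascals = 3.89
  5.25 megapascals → 5.25
  5.74 megapascals → 5.74
Sum: 3.89 + 5.25 + 5.74 = 14.88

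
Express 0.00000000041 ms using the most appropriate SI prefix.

410 fs

= 410 × 10⁻¹⁵ s; 10⁻¹⁵ is femto.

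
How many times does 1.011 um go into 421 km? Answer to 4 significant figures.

416400000000

(421e3) / (1.011e-6) = 416.42e9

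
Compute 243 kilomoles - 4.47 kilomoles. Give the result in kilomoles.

238.53 kilomoles

In kilomoles:
  243 kilomoles → 243
  4.47 kilomoles → 4.47
Difference: 243 - 4.47 = 238.53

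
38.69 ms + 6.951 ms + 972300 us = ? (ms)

In ms:
  38.69 ms → 38.69
  6.951 ms → 6.951
  972300 us = 972300 × 10^-3 ms = 972.3
Sum: 38.69 + 6.951 + 972.3 = 1017.941

1017.941 ms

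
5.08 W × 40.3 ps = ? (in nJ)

0.204724 nJ

5.08 × 40.3 × 10⁻¹² = 204.724 × 10⁻¹² J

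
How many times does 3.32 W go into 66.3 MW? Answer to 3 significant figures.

20000000

(66.3e6) / (3.32) = 19.97e6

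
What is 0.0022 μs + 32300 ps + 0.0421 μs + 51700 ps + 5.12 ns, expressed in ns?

In ns:
  0.0022 μs = 0.0022 × 10³ ns = 2.2
  32300 ps = 32300 × 10⁻³ ns = 32.3
  0.0421 μs = 0.0421 × 10³ ns = 42.1
  51700 ps = 51700 × 10⁻³ ns = 51.7
  5.12 ns → 5.12
Sum: 2.2 + 32.3 + 42.1 + 51.7 + 5.12 = 133.42

133.42 ns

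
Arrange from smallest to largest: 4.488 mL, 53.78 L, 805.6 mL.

4.488 mL = 0.004488 L
53.78 L = 53.78 L
805.6 mL = 0.8056 L

4.488 mL < 805.6 mL < 53.78 L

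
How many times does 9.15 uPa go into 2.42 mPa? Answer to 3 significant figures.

(2.42 × 10^-3) / (9.15 × 10^-6) = 0.2645 × 10^3

264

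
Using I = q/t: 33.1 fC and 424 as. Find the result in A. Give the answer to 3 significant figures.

78.1 A

(33.1e-15) / (424e-18) = 0.078066e3 A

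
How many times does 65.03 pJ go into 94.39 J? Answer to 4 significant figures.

(94.39) / (65.03 × 10^-12) = 1.4515 × 10^12

1451000000000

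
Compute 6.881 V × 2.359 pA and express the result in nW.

0.016232279 nW

6.881 × 2.359 × 10^-12 = 16.232279 × 10^-12 W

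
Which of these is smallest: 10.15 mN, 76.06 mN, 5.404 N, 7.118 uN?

10.15 mN = 0.01015 N
76.06 mN = 0.07606 N
5.404 N = 5.404 N
7.118 uN = 0.000007118 N

7.118 uN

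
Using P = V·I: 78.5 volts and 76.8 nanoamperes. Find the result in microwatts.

6.0288 microwatts

78.5 × 76.8 × 10^-9 = 6028.8 × 10^-9 W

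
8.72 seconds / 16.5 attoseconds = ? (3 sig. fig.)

(8.72) / (16.5e-18) = 0.5285e18

528000000000000000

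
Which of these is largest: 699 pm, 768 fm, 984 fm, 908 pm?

699 pm = 0.000000000699 m
768 fm = 0.000000000000768 m
984 fm = 0.000000000000984 m
908 pm = 0.000000000908 m

908 pm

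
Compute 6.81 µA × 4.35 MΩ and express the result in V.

29.6235 V

6.81e-6 × 4.35e6 = 29.6235 V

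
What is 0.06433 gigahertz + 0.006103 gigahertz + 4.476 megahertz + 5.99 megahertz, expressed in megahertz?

In megahertz:
  0.06433 gigahertz = 0.06433 × 10³ megahertz = 64.33
  0.006103 gigahertz = 0.006103 × 10³ megahertz = 6.103
  4.476 megahertz → 4.476
  5.99 megahertz → 5.99
Sum: 64.33 + 6.103 + 4.476 + 5.99 = 80.899

80.899 megahertz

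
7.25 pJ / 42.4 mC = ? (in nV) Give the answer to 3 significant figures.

(7.25e-12) / (42.4e-3) = 0.17099e-9 V

0.171 nV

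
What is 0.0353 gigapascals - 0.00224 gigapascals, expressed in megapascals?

33.06 megapascals

In megapascals:
  0.0353 gigapascals = 0.0353 × 10^3 megapascals = 35.3
  0.00224 gigapascals = 0.00224 × 10^3 megapascals = 2.24
Difference: 35.3 - 2.24 = 33.06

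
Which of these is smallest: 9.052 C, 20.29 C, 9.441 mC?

9.441 mC

9.052 C = 9.052 C
20.29 C = 20.29 C
9.441 mC = 0.009441 C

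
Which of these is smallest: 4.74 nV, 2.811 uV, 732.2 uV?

4.74 nV = 0.00000000474 V
2.811 uV = 0.000002811 V
732.2 uV = 0.0007322 V

4.74 nV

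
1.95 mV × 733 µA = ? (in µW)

1.95e-3 × 733e-6 = 1429.35e-9 W

1.42935 µW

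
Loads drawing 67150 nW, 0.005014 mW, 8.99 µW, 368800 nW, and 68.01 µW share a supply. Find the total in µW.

517.964 µW

In µW:
  67150 nW = 67150 × 10⁻³ µW = 67.15
  0.005014 mW = 0.005014 × 10³ µW = 5.014
  8.99 µW → 8.99
  368800 nW = 368800 × 10⁻³ µW = 368.8
  68.01 µW → 68.01
Sum: 67.15 + 5.014 + 8.99 + 368.8 + 68.01 = 517.964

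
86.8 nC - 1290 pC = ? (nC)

In nC:
  86.8 nC → 86.8
  1290 pC = 1290 × 10^-3 nC = 1.29
Difference: 86.8 - 1.29 = 85.51

85.51 nC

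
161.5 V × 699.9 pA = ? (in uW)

0.11303385 uW

161.5 × 699.9 × 10⁻¹² = 113033.85 × 10⁻¹² W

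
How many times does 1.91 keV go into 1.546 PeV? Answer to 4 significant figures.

809400000000

(1.546 × 10¹⁵) / (1.91 × 10³) = 0.80942 × 10¹²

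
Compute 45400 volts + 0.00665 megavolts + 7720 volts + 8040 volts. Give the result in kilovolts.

In kilovolts:
  45400 volts = 45400 × 10⁻³ kilovolts = 45.4
  0.00665 megavolts = 0.00665 × 10³ kilovolts = 6.65
  7720 volts = 7720 × 10⁻³ kilovolts = 7.72
  8040 volts = 8040 × 10⁻³ kilovolts = 8.04
Sum: 45.4 + 6.65 + 7.72 + 8.04 = 67.81

67.81 kilovolts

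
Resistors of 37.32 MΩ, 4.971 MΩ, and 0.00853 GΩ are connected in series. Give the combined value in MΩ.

50.821 MΩ

In MΩ:
  37.32 MΩ → 37.32
  4.971 MΩ → 4.971
  0.00853 GΩ = 0.00853 × 10^3 MΩ = 8.53
Sum: 37.32 + 4.971 + 8.53 = 50.821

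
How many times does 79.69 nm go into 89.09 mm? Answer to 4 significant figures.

1118000

(89.09 × 10⁻³) / (79.69 × 10⁻⁹) = 1.118 × 10⁶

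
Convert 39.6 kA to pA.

39600000000000000 pA

kilo = 10³, pico = 10⁻¹²; factor is 10¹⁵.
39.6 × 10¹⁵ = 39600000000000000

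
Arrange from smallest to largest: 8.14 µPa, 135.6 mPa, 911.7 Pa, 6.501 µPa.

8.14 µPa = 0.00000814 Pa
135.6 mPa = 0.1356 Pa
911.7 Pa = 911.7 Pa
6.501 µPa = 0.000006501 Pa

6.501 µPa < 8.14 µPa < 135.6 mPa < 911.7 Pa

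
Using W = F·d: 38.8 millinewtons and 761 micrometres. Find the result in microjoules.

38.8 × 10⁻³ × 761 × 10⁻⁶ = 29526.8 × 10⁻⁹ J

29.5268 microjoules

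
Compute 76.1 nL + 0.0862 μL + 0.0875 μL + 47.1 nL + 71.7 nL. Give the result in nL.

368.6 nL

In nL:
  76.1 nL → 76.1
  0.0862 μL = 0.0862 × 10^3 nL = 86.2
  0.0875 μL = 0.0875 × 10^3 nL = 87.5
  47.1 nL → 47.1
  71.7 nL → 71.7
Sum: 76.1 + 86.2 + 87.5 + 47.1 + 71.7 = 368.6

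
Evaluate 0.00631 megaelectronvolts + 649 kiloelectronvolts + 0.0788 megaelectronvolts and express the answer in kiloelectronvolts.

In kiloelectronvolts:
  0.00631 megaelectronvolts = 0.00631 × 10^3 kiloelectronvolts = 6.31
  649 kiloelectronvolts → 649
  0.0788 megaelectronvolts = 0.0788 × 10^3 kiloelectronvolts = 78.8
Sum: 6.31 + 649 + 78.8 = 734.11

734.11 kiloelectronvolts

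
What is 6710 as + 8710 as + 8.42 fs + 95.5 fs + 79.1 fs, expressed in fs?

In fs:
  6710 as = 6710e-3 fs = 6.71
  8710 as = 8710e-3 fs = 8.71
  8.42 fs → 8.42
  95.5 fs → 95.5
  79.1 fs → 79.1
Sum: 6.71 + 8.71 + 8.42 + 95.5 + 79.1 = 198.44

198.44 fs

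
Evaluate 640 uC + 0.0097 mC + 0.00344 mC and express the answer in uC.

653.14 uC

In uC:
  640 uC → 640
  0.0097 mC = 0.0097 × 10³ uC = 9.7
  0.00344 mC = 0.00344 × 10³ uC = 3.44
Sum: 640 + 9.7 + 3.44 = 653.14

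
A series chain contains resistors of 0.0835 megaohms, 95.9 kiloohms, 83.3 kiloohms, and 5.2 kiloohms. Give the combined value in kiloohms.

In kiloohms:
  0.0835 megaohms = 0.0835 × 10³ kiloohms = 83.5
  95.9 kiloohms → 95.9
  83.3 kiloohms → 83.3
  5.2 kiloohms → 5.2
Sum: 83.5 + 95.9 + 83.3 + 5.2 = 267.9

267.9 kiloohms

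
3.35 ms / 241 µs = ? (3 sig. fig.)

(3.35 × 10⁻³) / (241 × 10⁻⁶) = 0.0139 × 10³

13.9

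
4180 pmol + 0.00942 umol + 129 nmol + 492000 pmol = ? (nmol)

634.6 nmol

In nmol:
  4180 pmol = 4180 × 10⁻³ nmol = 4.18
  0.00942 umol = 0.00942 × 10³ nmol = 9.42
  129 nmol → 129
  492000 pmol = 492000 × 10⁻³ nmol = 492
Sum: 4.18 + 9.42 + 129 + 492 = 634.6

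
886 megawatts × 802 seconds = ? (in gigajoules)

710.572 gigajoules

886 × 10^6 × 802 = 710572 × 10^6 J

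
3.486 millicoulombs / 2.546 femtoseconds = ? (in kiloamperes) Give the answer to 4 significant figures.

(3.486e-3) / (2.546e-15) = 1.36921e12 A

1369000000 kiloamperes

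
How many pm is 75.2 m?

75200000000000 pm

(no prefix) = 1e0, pico = 1e-12; factor is 1e12.
75.2 × 1e12 = 75200000000000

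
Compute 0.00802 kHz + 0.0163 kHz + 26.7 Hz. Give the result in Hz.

51.02 Hz

In Hz:
  0.00802 kHz = 0.00802 × 10³ Hz = 8.02
  0.0163 kHz = 0.0163 × 10³ Hz = 16.3
  26.7 Hz → 26.7
Sum: 8.02 + 16.3 + 26.7 = 51.02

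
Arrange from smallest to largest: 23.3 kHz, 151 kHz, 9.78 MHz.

23.3 kHz < 151 kHz < 9.78 MHz

23.3 kHz = 23300 Hz
151 kHz = 151000 Hz
9.78 MHz = 9780000 Hz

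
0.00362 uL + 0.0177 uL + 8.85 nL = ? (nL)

30.17 nL

In nL:
  0.00362 uL = 0.00362e3 nL = 3.62
  0.0177 uL = 0.0177e3 nL = 17.7
  8.85 nL → 8.85
Sum: 3.62 + 17.7 + 8.85 = 30.17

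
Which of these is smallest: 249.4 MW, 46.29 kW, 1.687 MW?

249.4 MW = 249400000 W
46.29 kW = 46290 W
1.687 MW = 1687000 W

46.29 kW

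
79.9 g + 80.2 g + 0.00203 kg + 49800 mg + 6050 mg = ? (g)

In g:
  79.9 g → 79.9
  80.2 g → 80.2
  0.00203 kg = 0.00203 × 10³ g = 2.03
  49800 mg = 49800 × 10⁻³ g = 49.8
  6050 mg = 6050 × 10⁻³ g = 6.05
Sum: 79.9 + 80.2 + 2.03 + 49.8 + 6.05 = 217.98

217.98 g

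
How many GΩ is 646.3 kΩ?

kilo = 10^3, giga = 10^9; factor is 10^-6.
646.3 × 10^-6 = 0.0006463

0.0006463 GΩ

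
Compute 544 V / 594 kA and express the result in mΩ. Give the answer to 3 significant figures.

(544) / (594 × 10³) = 0.91582 × 10⁻³ Ω

0.916 mΩ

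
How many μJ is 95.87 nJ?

0.09587 μJ

nano = 10^-9, micro = 10^-6; factor is 10^-3.
95.87 × 10^-3 = 0.09587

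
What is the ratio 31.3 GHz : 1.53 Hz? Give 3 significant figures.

(31.3 × 10⁹) / (1.53) = 20.46 × 10⁹

20500000000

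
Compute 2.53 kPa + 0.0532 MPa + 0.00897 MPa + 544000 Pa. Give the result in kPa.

In kPa:
  2.53 kPa → 2.53
  0.0532 MPa = 0.0532 × 10^3 kPa = 53.2
  0.00897 MPa = 0.00897 × 10^3 kPa = 8.97
  544000 Pa = 544000 × 10^-3 kPa = 544
Sum: 2.53 + 53.2 + 8.97 + 544 = 608.7

608.7 kPa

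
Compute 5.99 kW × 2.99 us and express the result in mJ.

17.9101 mJ

5.99 × 10³ × 2.99 × 10⁻⁶ = 17.9101 × 10⁻³ J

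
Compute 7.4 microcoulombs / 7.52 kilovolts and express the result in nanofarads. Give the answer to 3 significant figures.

0.984 nanofarads

(7.4 × 10^-6) / (7.52 × 10^3) = 0.98404 × 10^-9 F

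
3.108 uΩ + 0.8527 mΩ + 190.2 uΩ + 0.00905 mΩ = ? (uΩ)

In uΩ:
  3.108 uΩ → 3.108
  0.8527 mΩ = 0.8527e3 uΩ = 852.7
  190.2 uΩ → 190.2
  0.00905 mΩ = 0.00905e3 uΩ = 9.05
Sum: 3.108 + 852.7 + 190.2 + 9.05 = 1055.058

1055.058 uΩ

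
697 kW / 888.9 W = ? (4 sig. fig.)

(697 × 10³) / (888.9) = 0.78412 × 10³

784.1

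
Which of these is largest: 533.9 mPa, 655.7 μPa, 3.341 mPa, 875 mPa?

533.9 mPa = 0.5339 Pa
655.7 μPa = 0.0006557 Pa
3.341 mPa = 0.003341 Pa
875 mPa = 0.875 Pa

875 mPa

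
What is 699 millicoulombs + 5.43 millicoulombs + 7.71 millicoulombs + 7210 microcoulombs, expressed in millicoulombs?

719.35 millicoulombs

In millicoulombs:
  699 millicoulombs → 699
  5.43 millicoulombs → 5.43
  7.71 millicoulombs → 7.71
  7210 microcoulombs = 7210e-3 millicoulombs = 7.21
Sum: 699 + 5.43 + 7.71 + 7.21 = 719.35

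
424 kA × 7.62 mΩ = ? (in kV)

424 × 10^3 × 7.62 × 10^-3 = 3230.88 V

3.23088 kV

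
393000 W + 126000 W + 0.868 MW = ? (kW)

1387 kW

In kW:
  393000 W = 393000e-3 kW = 393
  126000 W = 126000e-3 kW = 126
  0.868 MW = 0.868e3 kW = 868
Sum: 393 + 126 + 868 = 1387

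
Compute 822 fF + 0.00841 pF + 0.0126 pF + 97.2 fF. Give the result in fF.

In fF:
  822 fF → 822
  0.00841 pF = 0.00841 × 10³ fF = 8.41
  0.0126 pF = 0.0126 × 10³ fF = 12.6
  97.2 fF → 97.2
Sum: 822 + 8.41 + 12.6 + 97.2 = 940.21

940.21 fF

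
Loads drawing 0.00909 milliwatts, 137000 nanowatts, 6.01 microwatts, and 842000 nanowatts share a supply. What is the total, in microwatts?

994.1 microwatts

In microwatts:
  0.00909 milliwatts = 0.00909e3 microwatts = 9.09
  137000 nanowatts = 137000e-3 microwatts = 137
  6.01 microwatts → 6.01
  842000 nanowatts = 842000e-3 microwatts = 842
Sum: 9.09 + 137 + 6.01 + 842 = 994.1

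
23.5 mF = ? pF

milli = 1e-3, pico = 1e-12; factor is 1e9.
23.5 × 1e9 = 23500000000

23500000000 pF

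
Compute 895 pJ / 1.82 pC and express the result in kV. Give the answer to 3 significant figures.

(895 × 10⁻¹²) / (1.82 × 10⁻¹²) = 491.76 V

0.492 kV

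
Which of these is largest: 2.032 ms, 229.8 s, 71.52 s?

229.8 s

2.032 ms = 0.002032 s
229.8 s = 229.8 s
71.52 s = 71.52 s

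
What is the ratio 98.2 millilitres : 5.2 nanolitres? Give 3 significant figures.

(98.2 × 10^-3) / (5.2 × 10^-9) = 18.88 × 10^6

18900000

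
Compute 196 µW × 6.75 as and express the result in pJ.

0.000000001323 pJ

196 × 10⁻⁶ × 6.75 × 10⁻¹⁸ = 1323 × 10⁻²⁴ J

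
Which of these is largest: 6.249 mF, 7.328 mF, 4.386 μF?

7.328 mF

6.249 mF = 0.006249 F
7.328 mF = 0.007328 F
4.386 μF = 0.000004386 F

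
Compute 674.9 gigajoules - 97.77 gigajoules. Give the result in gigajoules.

In gigajoules:
  674.9 gigajoules → 674.9
  97.77 gigajoules → 97.77
Difference: 674.9 - 97.77 = 577.13

577.13 gigajoules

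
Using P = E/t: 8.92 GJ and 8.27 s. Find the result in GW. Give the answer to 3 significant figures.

1.08 GW

(8.92 × 10⁹) / (8.27) = 1.0786 × 10⁹ W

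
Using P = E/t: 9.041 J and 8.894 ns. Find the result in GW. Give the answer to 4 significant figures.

(9.041) / (8.894e-9) = 1.01653e9 W

1.017 GW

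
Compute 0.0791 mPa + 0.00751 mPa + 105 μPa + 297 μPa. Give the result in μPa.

In μPa:
  0.0791 mPa = 0.0791e3 μPa = 79.1
  0.00751 mPa = 0.00751e3 μPa = 7.51
  105 μPa → 105
  297 μPa → 297
Sum: 79.1 + 7.51 + 105 + 297 = 488.61

488.61 μPa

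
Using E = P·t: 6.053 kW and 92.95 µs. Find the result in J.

6.053 × 10³ × 92.95 × 10⁻⁶ = 562.62635 × 10⁻³ J

0.56262635 J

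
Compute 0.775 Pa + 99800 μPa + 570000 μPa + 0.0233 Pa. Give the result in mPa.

In mPa:
  0.775 Pa = 0.775 × 10^3 mPa = 775
  99800 μPa = 99800 × 10^-3 mPa = 99.8
  570000 μPa = 570000 × 10^-3 mPa = 570
  0.0233 Pa = 0.0233 × 10^3 mPa = 23.3
Sum: 775 + 99.8 + 570 + 23.3 = 1468.1

1468.1 mPa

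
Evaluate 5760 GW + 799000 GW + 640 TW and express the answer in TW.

1444.76 TW

In TW:
  5760 GW = 5760 × 10^-3 TW = 5.76
  799000 GW = 799000 × 10^-3 TW = 799
  640 TW → 640
Sum: 5.76 + 799 + 640 = 1444.76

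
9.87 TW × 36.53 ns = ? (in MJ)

9.87 × 10¹² × 36.53 × 10⁻⁹ = 360.5511 × 10³ J

0.3605511 MJ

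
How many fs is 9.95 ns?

9950000 fs

nano = 1e-9, femto = 1e-15; factor is 1e6.
9.95 × 1e6 = 9950000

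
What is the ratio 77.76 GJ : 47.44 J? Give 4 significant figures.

1639000000

(77.76e9) / (47.44) = 1.6391e9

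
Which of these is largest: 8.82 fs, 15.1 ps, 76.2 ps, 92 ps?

92 ps

8.82 fs = 0.00000000000000882 s
15.1 ps = 0.0000000000151 s
76.2 ps = 0.0000000000762 s
92 ps = 0.000000000092 s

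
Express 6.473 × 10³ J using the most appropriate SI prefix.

6.473 kJ

= 6.473 × 10³ J; 10³ is kilo.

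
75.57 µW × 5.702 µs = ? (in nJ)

0.43090014 nJ

75.57 × 10^-6 × 5.702 × 10^-6 = 430.90014 × 10^-12 J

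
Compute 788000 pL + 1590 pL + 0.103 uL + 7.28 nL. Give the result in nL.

899.87 nL

In nL:
  788000 pL = 788000 × 10^-3 nL = 788
  1590 pL = 1590 × 10^-3 nL = 1.59
  0.103 uL = 0.103 × 10^3 nL = 103
  7.28 nL → 7.28
Sum: 788 + 1.59 + 103 + 7.28 = 899.87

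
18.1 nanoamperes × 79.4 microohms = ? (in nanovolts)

0.00143714 nanovolts

18.1 × 10^-9 × 79.4 × 10^-6 = 1437.14 × 10^-15 V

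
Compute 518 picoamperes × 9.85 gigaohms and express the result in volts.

518e-12 × 9.85e9 = 5102.3e-3 V

5.1023 volts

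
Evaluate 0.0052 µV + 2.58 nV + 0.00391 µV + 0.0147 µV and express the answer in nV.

In nV:
  0.0052 µV = 0.0052 × 10^3 nV = 5.2
  2.58 nV → 2.58
  0.00391 µV = 0.00391 × 10^3 nV = 3.91
  0.0147 µV = 0.0147 × 10^3 nV = 14.7
Sum: 5.2 + 2.58 + 3.91 + 14.7 = 26.39

26.39 nV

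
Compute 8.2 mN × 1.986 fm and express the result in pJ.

0.0000162852 pJ

8.2 × 10^-3 × 1.986 × 10^-15 = 16.2852 × 10^-18 J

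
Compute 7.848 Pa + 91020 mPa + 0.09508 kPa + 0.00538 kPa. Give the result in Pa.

In Pa:
  7.848 Pa → 7.848
  91020 mPa = 91020e-3 Pa = 91.02
  0.09508 kPa = 0.09508e3 Pa = 95.08
  0.00538 kPa = 0.00538e3 Pa = 5.38
Sum: 7.848 + 91.02 + 95.08 + 5.38 = 199.328

199.328 Pa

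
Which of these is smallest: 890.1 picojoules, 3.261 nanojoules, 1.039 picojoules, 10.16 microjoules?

1.039 picojoules

890.1 picojoules = 0.0000000008901 joules
3.261 nanojoules = 0.000000003261 joules
1.039 picojoules = 0.000000000001039 joules
10.16 microjoules = 0.00001016 joules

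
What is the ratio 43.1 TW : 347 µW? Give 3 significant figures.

124000000000000000

(43.1 × 10¹²) / (347 × 10⁻⁶) = 0.1242 × 10¹⁸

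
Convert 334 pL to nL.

pico = 1e-12, nano = 1e-9; factor is 1e-3.
334 × 1e-3 = 0.334

0.334 nL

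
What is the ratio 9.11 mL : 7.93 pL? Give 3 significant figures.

(9.11e-3) / (7.93e-12) = 1.149e9

1150000000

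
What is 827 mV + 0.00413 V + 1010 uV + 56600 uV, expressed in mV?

In mV:
  827 mV → 827
  0.00413 V = 0.00413 × 10^3 mV = 4.13
  1010 uV = 1010 × 10^-3 mV = 1.01
  56600 uV = 56600 × 10^-3 mV = 56.6
Sum: 827 + 4.13 + 1.01 + 56.6 = 888.74

888.74 mV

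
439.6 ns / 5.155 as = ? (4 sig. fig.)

(439.6 × 10⁻⁹) / (5.155 × 10⁻¹⁸) = 85.276 × 10⁹

85280000000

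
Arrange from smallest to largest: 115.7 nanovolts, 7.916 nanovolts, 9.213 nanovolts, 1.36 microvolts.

115.7 nanovolts = 0.0000001157 volts
7.916 nanovolts = 0.000000007916 volts
9.213 nanovolts = 0.000000009213 volts
1.36 microvolts = 0.00000136 volts

7.916 nanovolts < 9.213 nanovolts < 115.7 nanovolts < 1.36 microvolts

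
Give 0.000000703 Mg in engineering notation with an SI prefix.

= 703 × 10⁻³ g; 10⁻³ is milli.

703 mg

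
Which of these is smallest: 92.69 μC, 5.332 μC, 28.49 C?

92.69 μC = 0.00009269 C
5.332 μC = 0.000005332 C
28.49 C = 28.49 C

5.332 μC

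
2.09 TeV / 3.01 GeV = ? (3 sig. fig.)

(2.09 × 10¹²) / (3.01 × 10⁹) = 0.6944 × 10³

694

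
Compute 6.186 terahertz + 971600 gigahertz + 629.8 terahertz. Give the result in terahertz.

In terahertz:
  6.186 terahertz → 6.186
  971600 gigahertz = 971600 × 10^-3 terahertz = 971.6
  629.8 terahertz → 629.8
Sum: 6.186 + 971.6 + 629.8 = 1607.586

1607.586 terahertz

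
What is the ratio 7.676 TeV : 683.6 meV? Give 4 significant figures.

(7.676 × 10^12) / (683.6 × 10^-3) = 0.011229 × 10^15

11230000000000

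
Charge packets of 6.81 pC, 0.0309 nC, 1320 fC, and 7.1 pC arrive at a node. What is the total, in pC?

46.13 pC

In pC:
  6.81 pC → 6.81
  0.0309 nC = 0.0309 × 10³ pC = 30.9
  1320 fC = 1320 × 10⁻³ pC = 1.32
  7.1 pC → 7.1
Sum: 6.81 + 30.9 + 1.32 + 7.1 = 46.13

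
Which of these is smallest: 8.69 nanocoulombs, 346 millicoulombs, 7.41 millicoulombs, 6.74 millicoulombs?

8.69 nanocoulombs = 0.00000000869 coulombs
346 millicoulombs = 0.346 coulombs
7.41 millicoulombs = 0.00741 coulombs
6.74 millicoulombs = 0.00674 coulombs

8.69 nanocoulombs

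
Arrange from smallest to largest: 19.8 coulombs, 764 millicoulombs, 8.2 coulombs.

764 millicoulombs < 8.2 coulombs < 19.8 coulombs

19.8 coulombs = 19.8 coulombs
764 millicoulombs = 0.764 coulombs
8.2 coulombs = 8.2 coulombs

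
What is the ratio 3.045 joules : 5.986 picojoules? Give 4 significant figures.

508700000000

(3.045) / (5.986e-12) = 0.50869e12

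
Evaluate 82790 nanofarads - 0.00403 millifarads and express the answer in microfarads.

In microfarads:
  82790 nanofarads = 82790e-3 microfarads = 82.79
  0.00403 millifarads = 0.00403e3 microfarads = 4.03
Difference: 82.79 - 4.03 = 78.76

78.76 microfarads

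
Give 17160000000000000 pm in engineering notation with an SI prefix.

= 17.16e3 m; 1e3 is kilo.

17.16 km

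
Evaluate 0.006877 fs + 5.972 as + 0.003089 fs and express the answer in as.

In as:
  0.006877 fs = 0.006877 × 10^3 as = 6.877
  5.972 as → 5.972
  0.003089 fs = 0.003089 × 10^3 as = 3.089
Sum: 6.877 + 5.972 + 3.089 = 15.938

15.938 as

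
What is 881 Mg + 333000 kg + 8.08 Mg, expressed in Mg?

In Mg:
  881 Mg → 881
  333000 kg = 333000e-3 Mg = 333
  8.08 Mg → 8.08
Sum: 881 + 333 + 8.08 = 1222.08

1222.08 Mg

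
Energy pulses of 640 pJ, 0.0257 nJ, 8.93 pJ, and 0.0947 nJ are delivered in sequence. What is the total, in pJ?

769.33 pJ

In pJ:
  640 pJ → 640
  0.0257 nJ = 0.0257 × 10^3 pJ = 25.7
  8.93 pJ → 8.93
  0.0947 nJ = 0.0947 × 10^3 pJ = 94.7
Sum: 640 + 25.7 + 8.93 + 94.7 = 769.33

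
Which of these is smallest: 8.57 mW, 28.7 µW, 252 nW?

8.57 mW = 0.00857 W
28.7 µW = 0.0000287 W
252 nW = 0.000000252 W

252 nW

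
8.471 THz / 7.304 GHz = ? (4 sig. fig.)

(8.471 × 10^12) / (7.304 × 10^9) = 1.1598 × 10^3

1160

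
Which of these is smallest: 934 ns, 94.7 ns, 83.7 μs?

94.7 ns

934 ns = 0.000000934 s
94.7 ns = 0.0000000947 s
83.7 μs = 0.0000837 s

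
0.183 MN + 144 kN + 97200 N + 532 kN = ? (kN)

In kN:
  0.183 MN = 0.183 × 10^3 kN = 183
  144 kN → 144
  97200 N = 97200 × 10^-3 kN = 97.2
  532 kN → 532
Sum: 183 + 144 + 97.2 + 532 = 956.2

956.2 kN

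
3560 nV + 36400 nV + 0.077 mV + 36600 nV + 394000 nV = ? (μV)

547.56 μV

In μV:
  3560 nV = 3560e-3 μV = 3.56
  36400 nV = 36400e-3 μV = 36.4
  0.077 mV = 0.077e3 μV = 77
  36600 nV = 36600e-3 μV = 36.6
  394000 nV = 394000e-3 μV = 394
Sum: 3.56 + 36.4 + 77 + 36.6 + 394 = 547.56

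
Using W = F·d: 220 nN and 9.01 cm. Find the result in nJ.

220 × 10⁻⁹ × 9.01 × 10⁻² = 1982.2 × 10⁻¹¹ J

19.822 nJ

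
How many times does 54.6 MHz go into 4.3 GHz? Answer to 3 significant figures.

78.8

(4.3 × 10^9) / (54.6 × 10^6) = 0.07875 × 10^3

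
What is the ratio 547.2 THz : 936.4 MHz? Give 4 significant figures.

(547.2 × 10¹²) / (936.4 × 10⁶) = 0.58437 × 10⁶

584400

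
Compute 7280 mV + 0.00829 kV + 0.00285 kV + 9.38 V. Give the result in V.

In V:
  7280 mV = 7280 × 10^-3 V = 7.28
  0.00829 kV = 0.00829 × 10^3 V = 8.29
  0.00285 kV = 0.00285 × 10^3 V = 2.85
  9.38 V → 9.38
Sum: 7.28 + 8.29 + 2.85 + 9.38 = 27.8

27.8 V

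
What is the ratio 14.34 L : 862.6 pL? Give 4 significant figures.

16620000000

(14.34) / (862.6 × 10^-12) = 0.016624 × 10^12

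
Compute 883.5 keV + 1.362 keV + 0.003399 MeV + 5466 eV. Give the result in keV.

In keV:
  883.5 keV → 883.5
  1.362 keV → 1.362
  0.003399 MeV = 0.003399 × 10³ keV = 3.399
  5466 eV = 5466 × 10⁻³ keV = 5.466
Sum: 883.5 + 1.362 + 3.399 + 5.466 = 893.727

893.727 keV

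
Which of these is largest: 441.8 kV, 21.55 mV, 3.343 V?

441.8 kV

441.8 kV = 441800 V
21.55 mV = 0.02155 V
3.343 V = 3.343 V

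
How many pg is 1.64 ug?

micro = 10⁻⁶, pico = 10⁻¹²; factor is 10⁶.
1.64 × 10⁶ = 1640000

1640000 pg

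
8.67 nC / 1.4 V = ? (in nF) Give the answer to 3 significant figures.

(8.67e-9) / (1.4) = 6.1929e-9 F

6.19 nF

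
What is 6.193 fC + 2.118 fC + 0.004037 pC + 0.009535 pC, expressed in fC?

In fC:
  6.193 fC → 6.193
  2.118 fC → 2.118
  0.004037 pC = 0.004037e3 fC = 4.037
  0.009535 pC = 0.009535e3 fC = 9.535
Sum: 6.193 + 2.118 + 4.037 + 9.535 = 21.883

21.883 fC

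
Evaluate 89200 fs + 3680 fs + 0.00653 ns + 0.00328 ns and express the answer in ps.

In ps:
  89200 fs = 89200e-3 ps = 89.2
  3680 fs = 3680e-3 ps = 3.68
  0.00653 ns = 0.00653e3 ps = 6.53
  0.00328 ns = 0.00328e3 ps = 3.28
Sum: 89.2 + 3.68 + 6.53 + 3.28 = 102.69

102.69 ps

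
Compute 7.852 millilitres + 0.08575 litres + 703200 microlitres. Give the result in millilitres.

796.802 millilitres

In millilitres:
  7.852 millilitres → 7.852
  0.08575 litres = 0.08575 × 10³ millilitres = 85.75
  703200 microlitres = 703200 × 10⁻³ millilitres = 703.2
Sum: 7.852 + 85.75 + 703.2 = 796.802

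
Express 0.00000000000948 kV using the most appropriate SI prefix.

9.48 nV

= 9.48 × 10⁻⁹ V; 10⁻⁹ is nano.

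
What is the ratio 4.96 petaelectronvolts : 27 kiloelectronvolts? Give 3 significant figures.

184000000000

(4.96 × 10^15) / (27 × 10^3) = 0.1837 × 10^12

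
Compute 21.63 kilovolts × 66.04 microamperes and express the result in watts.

21.63 × 10^3 × 66.04 × 10^-6 = 1428.4452 × 10^-3 W

1.4284452 watts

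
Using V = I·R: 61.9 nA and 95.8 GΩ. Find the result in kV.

5.93002 kV

61.9 × 10^-9 × 95.8 × 10^9 = 5930.02 V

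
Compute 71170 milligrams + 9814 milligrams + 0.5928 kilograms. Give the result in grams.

673.784 grams

In grams:
  71170 milligrams = 71170 × 10^-3 grams = 71.17
  9814 milligrams = 9814 × 10^-3 grams = 9.814
  0.5928 kilograms = 0.5928 × 10^3 grams = 592.8
Sum: 71.17 + 9.814 + 592.8 = 673.784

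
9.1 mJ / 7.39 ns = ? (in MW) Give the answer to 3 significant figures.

1.23 MW

(9.1 × 10^-3) / (7.39 × 10^-9) = 1.2314 × 10^6 W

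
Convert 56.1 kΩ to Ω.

56100 Ω

kilo = 10³, (no prefix) = 10⁰; factor is 10³.
56.1 × 10³ = 56100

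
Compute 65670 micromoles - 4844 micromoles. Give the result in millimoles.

In millimoles:
  65670 micromoles = 65670 × 10⁻³ millimoles = 65.67
  4844 micromoles = 4844 × 10⁻³ millimoles = 4.844
Difference: 65.67 - 4.844 = 60.826

60.826 millimoles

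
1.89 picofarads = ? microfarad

pico = 1e-12, micro = 1e-6; factor is 1e-6.
1.89 × 1e-6 = 0.00000189

0.00000189 microfarads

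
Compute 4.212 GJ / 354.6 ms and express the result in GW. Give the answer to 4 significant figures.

11.88 GW

(4.212 × 10^9) / (354.6 × 10^-3) = 0.0118782 × 10^12 W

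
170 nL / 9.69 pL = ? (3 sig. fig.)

(170 × 10^-9) / (9.69 × 10^-12) = 17.54 × 10^3

17500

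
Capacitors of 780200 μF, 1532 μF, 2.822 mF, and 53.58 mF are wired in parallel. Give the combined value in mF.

In mF:
  780200 μF = 780200 × 10^-3 mF = 780.2
  1532 μF = 1532 × 10^-3 mF = 1.532
  2.822 mF → 2.822
  53.58 mF → 53.58
Sum: 780.2 + 1.532 + 2.822 + 53.58 = 838.134

838.134 mF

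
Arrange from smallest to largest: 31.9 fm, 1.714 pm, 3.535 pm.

31.9 fm < 1.714 pm < 3.535 pm

31.9 fm = 0.0000000000000319 m
1.714 pm = 0.000000000001714 m
3.535 pm = 0.000000000003535 m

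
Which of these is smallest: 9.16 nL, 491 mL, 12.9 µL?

9.16 nL = 0.00000000916 L
491 mL = 0.491 L
12.9 µL = 0.0000129 L

9.16 nL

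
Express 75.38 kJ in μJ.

kilo = 10^3, micro = 10^-6; factor is 10^9.
75.38 × 10^9 = 75380000000

75380000000 μJ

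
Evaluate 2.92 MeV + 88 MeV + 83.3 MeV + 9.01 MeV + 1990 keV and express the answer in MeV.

In MeV:
  2.92 MeV → 2.92
  88 MeV → 88
  83.3 MeV → 83.3
  9.01 MeV → 9.01
  1990 keV = 1990 × 10⁻³ MeV = 1.99
Sum: 2.92 + 88 + 83.3 + 9.01 + 1.99 = 185.22

185.22 MeV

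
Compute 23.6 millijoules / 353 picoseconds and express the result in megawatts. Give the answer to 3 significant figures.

66.9 megawatts

(23.6e-3) / (353e-12) = 0.066856e9 W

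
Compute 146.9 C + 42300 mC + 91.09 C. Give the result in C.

280.29 C

In C:
  146.9 C → 146.9
  42300 mC = 42300e-3 C = 42.3
  91.09 C → 91.09
Sum: 146.9 + 42.3 + 91.09 = 280.29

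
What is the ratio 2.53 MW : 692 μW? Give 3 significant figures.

3660000000

(2.53e6) / (692e-6) = 0.003656e12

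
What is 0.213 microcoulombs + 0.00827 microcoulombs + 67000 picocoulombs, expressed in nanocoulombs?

288.27 nanocoulombs

In nanocoulombs:
  0.213 microcoulombs = 0.213e3 nanocoulombs = 213
  0.00827 microcoulombs = 0.00827e3 nanocoulombs = 8.27
  67000 picocoulombs = 67000e-3 nanocoulombs = 67
Sum: 213 + 8.27 + 67 = 288.27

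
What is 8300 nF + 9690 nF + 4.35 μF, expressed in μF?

In μF:
  8300 nF = 8300 × 10^-3 μF = 8.3
  9690 nF = 9690 × 10^-3 μF = 9.69
  4.35 μF → 4.35
Sum: 8.3 + 9.69 + 4.35 = 22.34

22.34 μF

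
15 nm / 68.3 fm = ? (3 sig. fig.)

220000

(15 × 10^-9) / (68.3 × 10^-15) = 0.2196 × 10^6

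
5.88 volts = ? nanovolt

5880000000 nanovolts

(no prefix) = 10⁰, nano = 10⁻⁹; factor is 10⁹.
5.88 × 10⁹ = 5880000000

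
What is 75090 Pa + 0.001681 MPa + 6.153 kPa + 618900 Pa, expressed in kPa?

701.824 kPa

In kPa:
  75090 Pa = 75090 × 10^-3 kPa = 75.09
  0.001681 MPa = 0.001681 × 10^3 kPa = 1.681
  6.153 kPa → 6.153
  618900 Pa = 618900 × 10^-3 kPa = 618.9
Sum: 75.09 + 1.681 + 6.153 + 618.9 = 701.824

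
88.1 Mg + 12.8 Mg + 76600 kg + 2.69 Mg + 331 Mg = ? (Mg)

511.19 Mg

In Mg:
  88.1 Mg → 88.1
  12.8 Mg → 12.8
  76600 kg = 76600 × 10⁻³ Mg = 76.6
  2.69 Mg → 2.69
  331 Mg → 331
Sum: 88.1 + 12.8 + 76.6 + 2.69 + 331 = 511.19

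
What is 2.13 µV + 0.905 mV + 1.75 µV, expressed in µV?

In µV:
  2.13 µV → 2.13
  0.905 mV = 0.905e3 µV = 905
  1.75 µV → 1.75
Sum: 2.13 + 905 + 1.75 = 908.88

908.88 µV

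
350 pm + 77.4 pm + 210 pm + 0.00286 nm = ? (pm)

In pm:
  350 pm → 350
  77.4 pm → 77.4
  210 pm → 210
  0.00286 nm = 0.00286 × 10³ pm = 2.86
Sum: 350 + 77.4 + 210 + 2.86 = 640.26

640.26 pm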